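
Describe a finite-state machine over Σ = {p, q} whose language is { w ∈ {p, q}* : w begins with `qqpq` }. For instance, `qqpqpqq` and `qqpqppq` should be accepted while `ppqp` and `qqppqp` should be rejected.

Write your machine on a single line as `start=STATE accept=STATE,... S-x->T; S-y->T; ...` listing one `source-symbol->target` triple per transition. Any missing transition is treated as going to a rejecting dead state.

Walk along `qqpq` while the input agrees: from A take `q` to B, and so on. Any deviation drops to the rejecting sink F. Once E is reached the prefix is confirmed and every continuation is accepted.
With 6 states:
       p  q 
>  A   F  B 
   B   F  C 
   C   D  F 
   D   F  E 
 * E   E  E 
   F   F  F 
(> = start, * = accepting)

start=A; accept=E; A-p->F; A-q->B; B-p->F; B-q->C; C-p->D; C-q->F; D-p->F; D-q->E; E-p->E; E-q->E; F-p->F; F-q->F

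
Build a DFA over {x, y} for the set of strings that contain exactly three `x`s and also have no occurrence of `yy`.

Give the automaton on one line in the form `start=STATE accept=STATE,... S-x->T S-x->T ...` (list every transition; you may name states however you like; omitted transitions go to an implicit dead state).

Run two small machines in parallel and take their product. The first has 5 states tracking the count of `x`s, saturating at 4; the second has 3 states tracking partial matches of the forbidden pattern `yy`. A product state is a pair (one from each), accepting exactly when both do.
          x    y  
>  q0     q1   q2 
   q1     q3   q4 
   q2     q1   q5 
   q3     q6   q7 
   q4     q3   q8 
   q5     q8   q5 
 * q6     q9  q10 
   q7     q6  q11 
   q8    q11   q8 
   q9     q9  q12 
 * q10    q9  q13 
   q11   q13  q11 
   q12    q9  q14 
   q13   q14  q13 
   q14   q14  q14 
(> = start, * = accepting)

start=q0 accept=q6,q10 q0-x->q1 q0-y->q2 q1-x->q3 q1-y->q4 q2-x->q1 q2-y->q5 q3-x->q6 q3-y->q7 q4-x->q3 q4-y->q8 q5-x->q8 q5-y->q5 q6-x->q9 q6-y->q10 q7-x->q6 q7-y->q11 q8-x->q11 q8-y->q8 q9-x->q9 q9-y->q12 q10-x->q9 q10-y->q13 q11-x->q13 q11-y->q11 q12-x->q9 q12-y->q14 q13-x->q14 q13-y->q13 q14-x->q14 q14-y->q14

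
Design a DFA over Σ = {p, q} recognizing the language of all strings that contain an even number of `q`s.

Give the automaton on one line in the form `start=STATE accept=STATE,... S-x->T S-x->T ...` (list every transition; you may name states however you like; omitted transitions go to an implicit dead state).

start=s0 accept=s0 s0-p->s0 s0-q->s1 s1-p->s1 s1-q->s0

Keep the running count of `q`s modulo 2: each `q` advances along the cycle s0 → s1 → s0 while other symbols loop. Accept at s0.
        p   q  
>* s0   s0  s1 
   s1   s1  s0 
(> = start, * = accepting)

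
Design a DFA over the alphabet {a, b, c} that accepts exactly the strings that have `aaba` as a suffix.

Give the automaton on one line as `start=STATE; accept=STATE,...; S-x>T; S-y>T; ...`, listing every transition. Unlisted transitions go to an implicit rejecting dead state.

start=s0; accept=s4; s0-a>s1; s0-b>s0; s0-c>s0; s1-a>s2; s1-b>s0; s1-c>s0; s2-a>s2; s2-b>s3; s2-c>s0; s3-a>s4; s3-b>s0; s3-c>s0; s4-a>s2; s4-b>s0; s4-c>s0

Remember how much of `aaba` the current input suffix matches. State s0 means no match yet; s1 means the last symbol is `a`; s2 means the last 2 symbols are `aa`; s3 means the last 3 symbols are `aab`; s4 means the last 4 symbols are `aaba`. Only s4 accepts. On a mismatch, fall back to the longest proper suffix that is still a prefix of `aaba`.
5 states suffice.
        a   b   c  
>  s0   s1  s0  s0 
   s1   s2  s0  s0 
   s2   s2  s3  s0 
   s3   s4  s0  s0 
 * s4   s2  s0  s0 
(> = start, * = accepting)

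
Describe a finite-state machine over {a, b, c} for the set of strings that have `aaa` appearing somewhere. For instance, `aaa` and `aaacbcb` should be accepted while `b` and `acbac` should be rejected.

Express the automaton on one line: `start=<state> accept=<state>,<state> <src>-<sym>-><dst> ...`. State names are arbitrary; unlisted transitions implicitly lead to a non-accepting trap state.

Track how much of `aaa` has been matched so far: state q0 is no progress, q3 is the absorbing accept state reached once `aaa` has occurred. Intermediate states record partial matches; on a mismatch, fall back to the longest reusable overlap.
4 states suffice.
        a   b   c  
>  q0   q1  q0  q0 
   q1   q2  q0  q0 
   q2   q3  q0  q0 
 * q3   q3  q3  q3 
(> = start, * = accepting)

start=q0 accept=q3 q0-a->q1 q0-b->q0 q0-c->q0 q1-a->q2 q1-b->q0 q1-c->q0 q2-a->q3 q2-b->q0 q2-c->q0 q3-a->q3 q3-b->q3 q3-c->q3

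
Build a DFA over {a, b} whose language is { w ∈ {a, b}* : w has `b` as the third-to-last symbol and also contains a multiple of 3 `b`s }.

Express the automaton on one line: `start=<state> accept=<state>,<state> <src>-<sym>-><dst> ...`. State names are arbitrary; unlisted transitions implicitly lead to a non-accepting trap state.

start=q0 accept=q6,q9,q10,q13 q0-a->q0 q0-b->q1 q1-a->q2 q1-b->q3 q2-a->q2 q2-b->q4 q3-a->q5 q3-b->q6 q4-a->q5 q4-b->q7 q5-a->q8 q5-b->q9 q6-a->q10 q6-b->q1 q7-a->q10 q7-b->q1 q8-a->q8 q8-b->q11 q9-a->q12 q9-b->q1 q10-a->q13 q10-b->q1 q11-a->q12 q11-b->q1 q12-a->q13 q12-b->q1 q13-a->q0 q13-b->q1

Handle the two conditions separately and then intersect. The first has 15 states tracking the last 3 symbols read; the second has 3 states tracking the count of `b`s modulo 3. A product state is a pair (one from each), accepting exactly when both do. After merging equivalent states the machine shrinks.
A 14-state machine:
          a    b  
>  q0     q0   q1 
   q1     q2   q3 
   q2     q2   q4 
   q3     q5   q6 
   q4     q5   q7 
   q5     q8   q9 
 * q6    q10   q1 
   q7    q10   q1 
   q8     q8  q11 
 * q9    q12   q1 
 * q10   q13   q1 
   q11   q12   q1 
   q12   q13   q1 
 * q13    q0   q1 
(> = start, * = accepting)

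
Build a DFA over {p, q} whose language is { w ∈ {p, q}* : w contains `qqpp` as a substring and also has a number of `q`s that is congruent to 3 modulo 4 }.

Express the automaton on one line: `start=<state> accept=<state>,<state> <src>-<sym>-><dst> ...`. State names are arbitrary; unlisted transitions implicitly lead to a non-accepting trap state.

Run two small machines in parallel and take their product. One (5 states) tracks whether and how much of `qqpp` has been seen; the other (4 states) tracks the count of `q`s modulo 4. Each combined state is a pair, one component from each; accept when both components accept.
A 20-state machine:
       p  q 
>  A   A  B 
   B   C  D 
   C   C  E 
   D   F  G 
   E   H  G 
   F   I  J 
   G   K  L 
   H   H  J 
   I   I  M 
   J   N  L 
   K   M  O 
   L   P  Q 
 * M   M  R 
   N   N  O 
   O   A  Q 
   P   R  B 
   Q   S  D 
   R   R  T 
   S   T  E 
   T   T  I 
(> = start, * = accepting)

start=A accept=M A-p->A A-q->B B-p->C B-q->D C-p->C C-q->E D-p->F D-q->G E-p->H E-q->G F-p->I F-q->J G-p->K G-q->L H-p->H H-q->J I-p->I I-q->M J-p->N J-q->L K-p->M K-q->O L-p->P L-q->Q M-p->M M-q->R N-p->N N-q->O O-p->A O-q->Q P-p->R P-q->B Q-p->S Q-q->D R-p->R R-q->T S-p->T S-q->E T-p->T T-q->I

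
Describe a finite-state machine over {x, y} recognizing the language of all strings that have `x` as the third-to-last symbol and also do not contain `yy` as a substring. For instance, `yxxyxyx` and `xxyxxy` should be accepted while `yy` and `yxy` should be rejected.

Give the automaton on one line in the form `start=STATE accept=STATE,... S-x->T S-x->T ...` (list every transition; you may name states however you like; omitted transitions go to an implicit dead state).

Run two small machines in parallel and take their product. The first has 15 states tracking the last 3 symbols read; the second has 3 states tracking partial matches of the forbidden pattern `yy`. A product state is a pair (one from each), accepting exactly when both do.
With 20 states:
          x    y  
>  S0     S1   S2 
   S1     S3   S4 
   S2     S5   S6 
   S3     S7   S8 
   S4     S9  S10 
   S5    S11  S12 
   S6    S13  S14 
 * S7     S7   S8 
 * S8     S9  S10 
 * S9    S11  S12 
   S10   S13  S14 
   S11    S7   S8 
   S12    S9  S10 
   S13   S15  S16 
   S14   S13  S14 
   S15   S17  S18 
   S16   S19  S10 
   S17   S17  S18 
   S18   S19  S10 
   S19   S15  S16 
(> = start, * = accepting)

start=S0 accept=S7,S8,S9 S0-x->S1 S0-y->S2 S1-x->S3 S1-y->S4 S2-x->S5 S2-y->S6 S3-x->S7 S3-y->S8 S4-x->S9 S4-y->S10 S5-x->S11 S5-y->S12 S6-x->S13 S6-y->S14 S7-x->S7 S7-y->S8 S8-x->S9 S8-y->S10 S9-x->S11 S9-y->S12 S10-x->S13 S10-y->S14 S11-x->S7 S11-y->S8 S12-x->S9 S12-y->S10 S13-x->S15 S13-y->S16 S14-x->S13 S14-y->S14 S15-x->S17 S15-y->S18 S16-x->S19 S16-y->S10 S17-x->S17 S17-y->S18 S18-x->S19 S18-y->S10 S19-x->S15 S19-y->S16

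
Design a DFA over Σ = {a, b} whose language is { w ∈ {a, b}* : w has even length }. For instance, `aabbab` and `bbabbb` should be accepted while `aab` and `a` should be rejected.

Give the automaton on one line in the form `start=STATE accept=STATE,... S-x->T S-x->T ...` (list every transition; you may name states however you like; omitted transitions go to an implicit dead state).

start=q0 accept=q0 q0-a->q1 q0-b->q1 q1-a->q0 q1-b->q0

Only the length mod 2 matters, so use a 2-cycle: from any state, every input symbol moves to the next state, wrapping q1 back to q0. Mark q0 accepting.
2 states suffice.
        a   b  
>* q0   q1  q1 
   q1   q0  q0 
(> = start, * = accepting)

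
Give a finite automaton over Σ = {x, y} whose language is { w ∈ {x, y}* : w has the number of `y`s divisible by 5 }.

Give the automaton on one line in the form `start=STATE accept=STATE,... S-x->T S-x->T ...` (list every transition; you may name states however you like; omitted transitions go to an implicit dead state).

The only thing that matters is how many `y`s have appeared, reduced mod 5. Use one state per residue: q0 for 0, …, q4 for 4. Reading `y` moves to the next residue; anything else stays put. q0 is accepting.
        x   y  
>* q0   q0  q1 
   q1   q1  q2 
   q2   q2  q3 
   q3   q3  q4 
   q4   q4  q0 
(> = start, * = accepting)

start=q0 accept=q0 q0-x->q0 q0-y->q1 q1-x->q1 q1-y->q2 q2-x->q2 q2-y->q3 q3-x->q3 q3-y->q4 q4-x->q4 q4-y->q0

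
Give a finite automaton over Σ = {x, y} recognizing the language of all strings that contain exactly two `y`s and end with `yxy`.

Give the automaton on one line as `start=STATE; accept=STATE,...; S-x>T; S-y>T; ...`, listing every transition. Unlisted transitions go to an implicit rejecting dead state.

start=q0; accept=q4; q0-x>q0; q0-y>q1; q1-x>q2; q1-y>q3; q2-x>q3; q2-y>q4; q3-x>q3; q3-y>q3; q4-x>q3; q4-y>q3

Handle the two conditions separately and then intersect. One (4 states) tracks the count of `y`s, saturating at 3; the other (4 states) tracks how much of the suffix `yxy` has currently been matched. Each combined state is a pair, one component from each; accept when both components accept. After merging equivalent states the machine shrinks.
5 states suffice.
        x   y  
>  q0   q0  q1 
   q1   q2  q3 
   q2   q3  q4 
   q3   q3  q3 
 * q4   q3  q3 
(> = start, * = accepting)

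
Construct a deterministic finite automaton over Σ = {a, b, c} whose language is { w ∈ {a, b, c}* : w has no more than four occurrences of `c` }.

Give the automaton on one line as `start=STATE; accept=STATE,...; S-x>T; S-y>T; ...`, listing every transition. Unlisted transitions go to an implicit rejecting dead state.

start=s0; accept=s0,s1,s2,s3,s4; s0-a>s0; s0-b>s0; s0-c>s1; s1-a>s1; s1-b>s1; s1-c>s2; s2-a>s2; s2-b>s2; s2-c>s3; s3-a>s3; s3-b>s3; s3-c>s4; s4-a>s4; s4-b>s4; s4-c>s5; s5-a>s5; s5-b>s5; s5-c>s5

Count `c`s, saturating at 5: states s0 through s4 mean 0 through 4 `c`s seen; s5 means more than 4. Each `c` increments (capped at s5); other symbols loop. Accept from {s0, s1, s2, s3, s4}.
A 6-state machine:
        a   b   c  
>* s0   s0  s0  s1 
 * s1   s1  s1  s2 
 * s2   s2  s2  s3 
 * s3   s3  s3  s4 
 * s4   s4  s4  s5 
   s5   s5  s5  s5 
(> = start, * = accepting)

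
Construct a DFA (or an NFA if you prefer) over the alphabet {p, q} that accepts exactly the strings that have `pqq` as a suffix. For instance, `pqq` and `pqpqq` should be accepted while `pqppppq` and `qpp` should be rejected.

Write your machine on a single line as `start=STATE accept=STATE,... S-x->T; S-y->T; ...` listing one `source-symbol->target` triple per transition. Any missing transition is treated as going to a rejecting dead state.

start=s0; accept=s3; s0-p->s1; s0-q->s0; s1-p->s1; s1-q->s2; s2-p->s1; s2-q->s3; s3-p->s1; s3-q->s0

Let each state record the length of the longest suffix of the input read so far that is also a prefix of `pqq`. s1 means the last symbol is `p`; s2 means the last 2 symbols are `pq`; s3 means the last 3 symbols are `pqq`. Accept only at s3, where the string currently ends in `pqq`.
With 4 states:
        p   q  
>  s0   s1  s0 
   s1   s1  s2 
   s2   s1  s3 
 * s3   s1  s0 
(> = start, * = accepting)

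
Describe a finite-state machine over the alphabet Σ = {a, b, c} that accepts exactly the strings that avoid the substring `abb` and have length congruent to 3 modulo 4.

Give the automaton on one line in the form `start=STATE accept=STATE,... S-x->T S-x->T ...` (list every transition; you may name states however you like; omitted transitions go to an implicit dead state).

start=s0 accept=s6,s7,s8 s0-a->s1 s0-b->s2 s0-c->s2 s1-a->s3 s1-b->s4 s1-c->s5 s2-a->s3 s2-b->s5 s2-c->s5 s3-a->s6 s3-b->s7 s3-c->s8 s4-a->s6 s4-b->s9 s4-c->s8 s5-a->s6 s5-b->s8 s5-c->s8 s6-a->s10 s6-b->s11 s6-c->s0 s7-a->s10 s7-b->s9 s7-c->s0 s8-a->s10 s8-b->s0 s8-c->s0 s9-a->s9 s9-b->s9 s9-c->s9 s10-a->s1 s10-b->s12 s10-c->s2 s11-a->s1 s11-b->s9 s11-c->s2 s12-a->s3 s12-b->s9 s12-c->s5

Run two small machines in parallel and take their product. The first has 4 states tracking partial matches of the forbidden pattern `abb`; the second has 4 states tracking the input length modulo 4. A product state is a pair (one from each), accepting exactly when both do. After merging equivalent states the machine shrinks.
          a    b    c  
>  s0     s1   s2   s2 
   s1     s3   s4   s5 
   s2     s3   s5   s5 
   s3     s6   s7   s8 
   s4     s6   s9   s8 
   s5     s6   s8   s8 
 * s6    s10  s11   s0 
 * s7    s10   s9   s0 
 * s8    s10   s0   s0 
   s9     s9   s9   s9 
   s10    s1  s12   s2 
   s11    s1   s9   s2 
   s12    s3   s9   s5 
(> = start, * = accepting)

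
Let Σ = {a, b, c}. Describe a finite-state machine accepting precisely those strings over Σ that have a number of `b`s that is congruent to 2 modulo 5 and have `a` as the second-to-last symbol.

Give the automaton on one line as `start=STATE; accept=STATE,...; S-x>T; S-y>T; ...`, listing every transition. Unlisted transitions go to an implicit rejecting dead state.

start=s0; accept=s4,s7; s0-a>s0; s0-b>s1; s0-c>s0; s1-a>s2; s1-b>s3; s1-c>s1; s2-a>s2; s2-b>s4; s2-c>s1; s3-a>s5; s3-b>s6; s3-c>s3; s4-a>s5; s4-b>s6; s4-c>s3; s5-a>s7; s5-b>s6; s5-c>s4; s6-a>s6; s6-b>s8; s6-c>s6; s7-a>s7; s7-b>s6; s7-c>s4; s8-a>s8; s8-b>s0; s8-c>s8

Handle the two conditions separately and then intersect. One (5 states) tracks the count of `b`s modulo 5; the other (13 states) tracks the last 2 symbols read. Each combined state is a pair, one component from each; accept when both components accept. Minimizing collapses redundant product states.
A 9-state machine:
        a   b   c  
>  s0   s0  s1  s0 
   s1   s2  s3  s1 
   s2   s2  s4  s1 
   s3   s5  s6  s3 
 * s4   s5  s6  s3 
   s5   s7  s6  s4 
   s6   s6  s8  s6 
 * s7   s7  s6  s4 
   s8   s8  s0  s8 
(> = start, * = accepting)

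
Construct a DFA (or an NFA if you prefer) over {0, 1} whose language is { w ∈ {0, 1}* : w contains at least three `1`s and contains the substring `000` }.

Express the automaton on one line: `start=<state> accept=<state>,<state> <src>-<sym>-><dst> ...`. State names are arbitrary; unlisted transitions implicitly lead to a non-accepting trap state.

start=q0 accept=q17,q19 q0-0->q1 q0-1->q2 q1-0->q3 q1-1->q2 q2-0->q4 q2-1->q5 q3-0->q6 q3-1->q2 q4-0->q7 q4-1->q5 q5-0->q8 q5-1->q9 q6-0->q6 q6-1->q10 q7-0->q10 q7-1->q5 q8-0->q11 q8-1->q9 q9-0->q12 q9-1->q13 q10-0->q10 q10-1->q14 q11-0->q14 q11-1->q9 q12-0->q15 q12-1->q13 q13-0->q16 q13-1->q13 q14-0->q14 q14-1->q17 q15-0->q17 q15-1->q13 q16-0->q18 q16-1->q13 q17-0->q17 q17-1->q19 q18-0->q19 q18-1->q13 q19-0->q19 q19-1->q19

Build one automaton per condition and run them in lockstep. The first has 5 states tracking the count of `1`s, saturating at 4; the second has 4 states tracking whether and how much of `000` has been seen. A product state is a pair (one from each), accepting exactly when both do.
A 20-state machine:
          0    1  
>  q0     q1   q2 
   q1     q3   q2 
   q2     q4   q5 
   q3     q6   q2 
   q4     q7   q5 
   q5     q8   q9 
   q6     q6  q10 
   q7    q10   q5 
   q8    q11   q9 
   q9    q12  q13 
   q10   q10  q14 
   q11   q14   q9 
   q12   q15  q13 
   q13   q16  q13 
   q14   q14  q17 
   q15   q17  q13 
   q16   q18  q13 
 * q17   q17  q19 
   q18   q19  q13 
 * q19   q19  q19 
(> = start, * = accepting)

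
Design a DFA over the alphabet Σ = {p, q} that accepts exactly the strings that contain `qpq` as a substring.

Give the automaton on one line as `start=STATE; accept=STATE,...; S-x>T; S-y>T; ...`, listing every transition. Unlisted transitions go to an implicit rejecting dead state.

States A..C record the length of the longest prefix of `qpq` that matches the current input suffix. Reaching D means `qpq` has been seen, and we stay there forever. Accept from D.
       p  q 
>  A   A  B 
   B   C  B 
   C   A  D 
 * D   D  D 
(> = start, * = accepting)

start=A; accept=D; A-p>A; A-q>B; B-p>C; B-q>B; C-p>A; C-q>D; D-p>D; D-q>D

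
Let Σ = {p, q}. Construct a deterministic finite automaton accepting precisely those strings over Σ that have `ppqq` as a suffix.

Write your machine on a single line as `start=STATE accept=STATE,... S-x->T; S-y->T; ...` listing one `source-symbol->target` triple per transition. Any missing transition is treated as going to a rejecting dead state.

Remember how much of `ppqq` the current input suffix matches. State s0 means no match yet; s1 means the last symbol is `p`; s2 means the last 2 symbols are `pp`; s3 means the last 3 symbols are `ppq`; s4 means the last 4 symbols are `ppqq`. Only s4 accepts. On a mismatch, fall back to the longest proper suffix that is still a prefix of `ppqq`.
        p   q  
>  s0   s1  s0 
   s1   s2  s0 
   s2   s2  s3 
   s3   s1  s4 
 * s4   s1  s0 
(> = start, * = accepting)

start=s0; accept=s4; s0-p->s1; s0-q->s0; s1-p->s2; s1-q->s0; s2-p->s2; s2-q->s3; s3-p->s1; s3-q->s4; s4-p->s1; s4-q->s0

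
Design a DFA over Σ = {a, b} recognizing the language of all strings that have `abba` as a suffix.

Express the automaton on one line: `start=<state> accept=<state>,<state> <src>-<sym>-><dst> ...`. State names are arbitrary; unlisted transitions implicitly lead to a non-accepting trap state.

start=q0 accept=q4 q0-a->q1 q0-b->q0 q1-a->q1 q1-b->q2 q2-a->q1 q2-b->q3 q3-a->q4 q3-b->q0 q4-a->q1 q4-b->q2

Remember how much of `abba` the current input suffix matches. State q0 means no match yet; q1 means the last symbol is `a`; q2 means the last 2 symbols are `ab`; q3 means the last 3 symbols are `abb`; q4 means the last 4 symbols are `abba`. Only q4 accepts. On a mismatch, fall back to the longest proper suffix that is still a prefix of `abba`.
5 states suffice.
        a   b  
>  q0   q1  q0 
   q1   q1  q2 
   q2   q1  q3 
   q3   q4  q0 
 * q4   q1  q2 
(> = start, * = accepting)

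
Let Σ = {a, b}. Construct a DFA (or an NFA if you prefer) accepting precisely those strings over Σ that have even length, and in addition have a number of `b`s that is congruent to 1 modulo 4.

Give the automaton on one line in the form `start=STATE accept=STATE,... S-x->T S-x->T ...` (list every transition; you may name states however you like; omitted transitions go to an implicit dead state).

start=q0 accept=q3 q0-a->q1 q0-b->q2 q1-a->q0 q1-b->q3 q2-a->q3 q2-b->q4 q3-a->q2 q3-b->q5 q4-a->q5 q4-b->q6 q5-a->q4 q5-b->q7 q6-a->q7 q6-b->q0 q7-a->q6 q7-b->q1

Build one automaton per condition and run them in lockstep. The first has 2 states tracking the input length modulo 2; the second has 4 states tracking the count of `b`s modulo 4. A product state is a pair (one from each), accepting exactly when both do.
An 8-state machine:
        a   b  
>  q0   q1  q2 
   q1   q0  q3 
   q2   q3  q4 
 * q3   q2  q5 
   q4   q5  q6 
   q5   q4  q7 
   q6   q7  q0 
   q7   q6  q1 
(> = start, * = accepting)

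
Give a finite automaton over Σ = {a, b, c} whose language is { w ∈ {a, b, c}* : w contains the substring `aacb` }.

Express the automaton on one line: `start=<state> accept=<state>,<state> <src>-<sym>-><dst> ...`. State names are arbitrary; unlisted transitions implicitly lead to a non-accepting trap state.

start=q0 accept=q4 q0-a->q1 q0-b->q0 q0-c->q0 q1-a->q2 q1-b->q0 q1-c->q0 q2-a->q2 q2-b->q0 q2-c->q3 q3-a->q1 q3-b->q4 q3-c->q0 q4-a->q4 q4-b->q4 q4-c->q4

Track how much of `aacb` has been matched so far: state q0 is no progress, q4 is the absorbing accept state reached once `aacb` has occurred. Intermediate states record partial matches; on a mismatch, fall back to the longest reusable overlap.
        a   b   c  
>  q0   q1  q0  q0 
   q1   q2  q0  q0 
   q2   q2  q0  q3 
   q3   q1  q4  q0 
 * q4   q4  q4  q4 
(> = start, * = accepting)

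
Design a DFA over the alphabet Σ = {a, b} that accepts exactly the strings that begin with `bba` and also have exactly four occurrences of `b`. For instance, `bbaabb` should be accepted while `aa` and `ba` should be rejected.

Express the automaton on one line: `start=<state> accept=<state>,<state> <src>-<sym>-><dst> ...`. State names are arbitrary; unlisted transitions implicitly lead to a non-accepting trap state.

Build one automaton per condition and run them in lockstep. The first has 5 states tracking whether the input so far still matches the prefix `bba`; the second has 6 states tracking the count of `b`s, saturating at 5. A product state is a pair (one from each), accepting exactly when both do. After merging equivalent states the machine shrinks.
A 7-state machine:
        a   b  
>  s0   s1  s2 
   s1   s1  s1 
   s2   s1  s3 
   s3   s4  s1 
   s4   s4  s5 
   s5   s5  s6 
 * s6   s6  s1 
(> = start, * = accepting)

start=s0 accept=s6 s0-a->s1 s0-b->s2 s1-a->s1 s1-b->s1 s2-a->s1 s2-b->s3 s3-a->s4 s3-b->s1 s4-a->s4 s4-b->s5 s5-a->s5 s5-b->s6 s6-a->s6 s6-b->s1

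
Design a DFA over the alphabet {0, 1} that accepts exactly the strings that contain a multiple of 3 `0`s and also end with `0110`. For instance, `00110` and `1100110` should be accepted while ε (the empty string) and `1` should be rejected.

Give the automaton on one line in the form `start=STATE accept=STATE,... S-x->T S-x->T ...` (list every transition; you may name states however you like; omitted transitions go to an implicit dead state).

start=q0 accept=q5 q0-0->q1 q0-1->q0 q1-0->q2 q1-1->q1 q2-0->q0 q2-1->q3 q3-0->q0 q3-1->q4 q4-0->q5 q4-1->q6 q5-0->q1 q5-1->q0 q6-0->q0 q6-1->q6

Handle the two conditions separately and then intersect. One (3 states) tracks the count of `0`s modulo 3; the other (5 states) tracks how much of the suffix `0110` has currently been matched. Each combined state is a pair, one component from each; accept when both components accept. After merging equivalent states the machine shrinks.
7 states suffice.
        0   1  
>  q0   q1  q0 
   q1   q2  q1 
   q2   q0  q3 
   q3   q0  q4 
   q4   q5  q6 
 * q5   q1  q0 
   q6   q0  q6 
(> = start, * = accepting)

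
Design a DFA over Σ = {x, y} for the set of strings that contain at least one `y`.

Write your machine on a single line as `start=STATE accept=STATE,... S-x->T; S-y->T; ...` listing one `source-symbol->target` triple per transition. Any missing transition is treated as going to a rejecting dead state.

Count `y`s, saturating at 2: state q0 means no `y` yet, q1 means one `y` seen, q2 means more than one. Each `y` increments (capped at q2); other symbols loop. Accept from {q1, q2}.
        x   y  
>  q0   q0  q1 
 * q1   q1  q2 
 * q2   q2  q2 
(> = start, * = accepting)

start=q0; accept=q1,q2; q0-x->q0; q0-y->q1; q1-x->q1; q1-y->q2; q2-x->q2; q2-y->q2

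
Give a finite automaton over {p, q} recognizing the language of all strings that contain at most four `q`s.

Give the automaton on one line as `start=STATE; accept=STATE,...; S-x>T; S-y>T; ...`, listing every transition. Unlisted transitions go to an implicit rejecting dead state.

Only the number of `q`s matters, and only up to 5. Make a chain A → B → C → D → E → F advanced by each `q` (with F absorbing); every other symbol self-loops. The accepting set is {A, B, C, D, E}.
6 states suffice.
       p  q 
>* A   A  B 
 * B   B  C 
 * C   C  D 
 * D   D  E 
 * E   E  F 
   F   F  F 
(> = start, * = accepting)

start=A; accept=A,B,C,D,E; A-p>A; A-q>B; B-p>B; B-q>C; C-p>C; C-q>D; D-p>D; D-q>E; E-p>E; E-q>F; F-p>F; F-q>F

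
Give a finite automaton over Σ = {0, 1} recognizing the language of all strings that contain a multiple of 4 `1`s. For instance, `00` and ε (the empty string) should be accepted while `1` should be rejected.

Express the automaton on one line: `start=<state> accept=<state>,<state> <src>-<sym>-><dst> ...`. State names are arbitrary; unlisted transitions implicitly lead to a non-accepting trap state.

The only thing that matters is how many `1`s have appeared, reduced mod 4. Use one state per residue: q0 for 0, …, q3 for 3. Reading `1` moves to the next residue; anything else stays put. q0 is accepting.
With 4 states:
        0   1  
>* q0   q0  q1 
   q1   q1  q2 
   q2   q2  q3 
   q3   q3  q0 
(> = start, * = accepting)

start=q0 accept=q0 q0-0->q0 q0-1->q1 q1-0->q1 q1-1->q2 q2-0->q2 q2-1->q3 q3-0->q3 q3-1->q0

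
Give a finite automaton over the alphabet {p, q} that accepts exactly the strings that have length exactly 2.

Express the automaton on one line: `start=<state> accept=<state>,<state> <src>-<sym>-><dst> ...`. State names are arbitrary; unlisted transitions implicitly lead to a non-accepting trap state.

start=S0 accept=S2 S0-p->S1 S0-q->S1 S1-p->S2 S1-q->S2 S2-p->S3 S2-q->S3 S3-p->S3 S3-q->S3

We only need to distinguish lengths 0, 1, …, 2, and '>2'. Chain S0 → S1 → S2 → S3 on every symbol, with S3 looping. Accepting states: {S2}.
4 states suffice.
        p   q  
>  S0   S1  S1 
   S1   S2  S2 
 * S2   S3  S3 
   S3   S3  S3 
(> = start, * = accepting)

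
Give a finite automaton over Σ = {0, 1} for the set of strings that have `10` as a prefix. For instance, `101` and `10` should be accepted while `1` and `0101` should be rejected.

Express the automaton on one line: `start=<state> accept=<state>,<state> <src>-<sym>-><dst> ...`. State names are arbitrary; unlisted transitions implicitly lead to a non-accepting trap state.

start=q0 accept=q2 q0-0->q3 q0-1->q1 q1-0->q2 q1-1->q3 q2-0->q2 q2-1->q2 q3-0->q3 q3-1->q3

Check the first 2 symbols one by one: q0 through q1 record how many have matched `10` so far; any wrong symbol goes to the dead state q3. After all 2 match we enter the accepting sink q2.
4 states suffice.
        0   1  
>  q0   q3  q1 
   q1   q2  q3 
 * q2   q2  q2 
   q3   q3  q3 
(> = start, * = accepting)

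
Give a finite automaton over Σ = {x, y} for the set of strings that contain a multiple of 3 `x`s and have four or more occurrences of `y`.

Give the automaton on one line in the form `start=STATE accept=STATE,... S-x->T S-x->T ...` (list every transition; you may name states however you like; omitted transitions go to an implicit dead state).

start=q0 accept=q11 q0-x->q1 q0-y->q2 q1-x->q3 q1-y->q4 q2-x->q4 q2-y->q5 q3-x->q0 q3-y->q6 q4-x->q6 q4-y->q7 q5-x->q7 q5-y->q8 q6-x->q2 q6-y->q9 q7-x->q9 q7-y->q10 q8-x->q10 q8-y->q11 q9-x->q5 q9-y->q12 q10-x->q12 q10-y->q13 q11-x->q13 q11-y->q11 q12-x->q8 q12-y->q14 q13-x->q14 q13-y->q13 q14-x->q11 q14-y->q14

Handle the two conditions separately and then intersect. One (3 states) tracks the count of `x`s modulo 3; the other (6 states) tracks the count of `y`s, saturating at 5. Each combined state is a pair, one component from each; accept when both components accept. After merging equivalent states the machine shrinks.
          x    y  
>  q0     q1   q2 
   q1     q3   q4 
   q2     q4   q5 
   q3     q0   q6 
   q4     q6   q7 
   q5     q7   q8 
   q6     q2   q9 
   q7     q9  q10 
   q8    q10  q11 
   q9     q5  q12 
   q10   q12  q13 
 * q11   q13  q11 
   q12    q8  q14 
   q13   q14  q13 
   q14   q11  q14 
(> = start, * = accepting)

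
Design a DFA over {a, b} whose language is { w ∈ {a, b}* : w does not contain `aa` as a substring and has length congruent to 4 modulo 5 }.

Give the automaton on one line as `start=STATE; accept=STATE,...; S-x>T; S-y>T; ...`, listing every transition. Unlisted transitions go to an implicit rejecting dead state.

start=q0; accept=q10,q11; q0-a>q1; q0-b>q2; q1-a>q3; q1-b>q4; q2-a>q5; q2-b>q4; q3-a>q6; q3-b>q6; q4-a>q7; q4-b>q8; q5-a>q6; q5-b>q8; q6-a>q9; q6-b>q9; q7-a>q9; q7-b>q10; q8-a>q11; q8-b>q10; q9-a>q12; q9-b>q12; q10-a>q13; q10-b>q0; q11-a>q12; q11-b>q0; q12-a>q14; q12-b>q14; q13-a>q14; q13-b>q2; q14-a>q3; q14-b>q3

Build one automaton per condition and run them in lockstep. One (3 states) tracks partial matches of the forbidden pattern `aa`; the other (5 states) tracks the input length modulo 5. Each combined state is a pair, one component from each; accept when both components accept.
15 states suffice.
          a    b  
>  q0     q1   q2 
   q1     q3   q4 
   q2     q5   q4 
   q3     q6   q6 
   q4     q7   q8 
   q5     q6   q8 
   q6     q9   q9 
   q7     q9  q10 
   q8    q11  q10 
   q9    q12  q12 
 * q10   q13   q0 
 * q11   q12   q0 
   q12   q14  q14 
   q13   q14   q2 
   q14    q3   q3 
(> = start, * = accepting)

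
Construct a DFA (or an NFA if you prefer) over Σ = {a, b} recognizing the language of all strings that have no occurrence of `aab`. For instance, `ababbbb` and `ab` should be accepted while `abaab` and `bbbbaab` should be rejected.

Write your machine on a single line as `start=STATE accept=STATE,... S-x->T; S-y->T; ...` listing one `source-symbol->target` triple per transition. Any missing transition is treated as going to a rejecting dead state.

start=q0; accept=q0,q1,q2; q0-a->q1; q0-b->q0; q1-a->q2; q1-b->q0; q2-a->q2; q2-b->q3; q3-a->q3; q3-b->q3

Track partial matches of the forbidden pattern `aab`. State q3 is a dead state reached once `aab` has occurred; every other state accepts. q0 means no part of `aab` is currently matched.
4 states suffice.
        a   b  
>* q0   q1  q0 
 * q1   q2  q0 
 * q2   q2  q3 
   q3   q3  q3 
(> = start, * = accepting)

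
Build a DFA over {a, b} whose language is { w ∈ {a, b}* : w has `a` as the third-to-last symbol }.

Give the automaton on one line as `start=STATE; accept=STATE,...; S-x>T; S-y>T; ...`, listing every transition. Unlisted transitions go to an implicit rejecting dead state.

start=s0; accept=s7,s8,s9,s10; s0-a>s1; s0-b>s2; s1-a>s3; s1-b>s4; s2-a>s5; s2-b>s6; s3-a>s7; s3-b>s8; s4-a>s9; s4-b>s10; s5-a>s11; s5-b>s12; s6-a>s13; s6-b>s14; s7-a>s7; s7-b>s8; s8-a>s9; s8-b>s10; s9-a>s11; s9-b>s12; s10-a>s13; s10-b>s14; s11-a>s7; s11-b>s8; s12-a>s9; s12-b>s10; s13-a>s11; s13-b>s12; s14-a>s13; s14-b>s14

Because acceptance depends on a position counted from the end, the machine has to buffer the most recent 3 symbols. Make each state the string of the last up-to-3 symbols read; on input `x` shift the window left and append `x`. Accept when the buffered window has length 3 and begins with `a`.
15 states suffice.
          a    b  
>  s0     s1   s2 
   s1     s3   s4 
   s2     s5   s6 
   s3     s7   s8 
   s4     s9  s10 
   s5    s11  s12 
   s6    s13  s14 
 * s7     s7   s8 
 * s8     s9  s10 
 * s9    s11  s12 
 * s10   s13  s14 
   s11    s7   s8 
   s12    s9  s10 
   s13   s11  s12 
   s14   s13  s14 
(> = start, * = accepting)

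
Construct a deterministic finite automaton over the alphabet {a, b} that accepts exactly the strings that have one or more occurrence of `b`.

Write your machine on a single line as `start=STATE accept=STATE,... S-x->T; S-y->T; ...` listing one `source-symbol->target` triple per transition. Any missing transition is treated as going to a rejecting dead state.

Only the number of `b`s matters, and only up to 2. Make a chain S0 → S1 → S2 advanced by each `b` (with S2 absorbing); every other symbol self-loops. The accepting set is {S1, S2}.
        a   b  
>  S0   S0  S1 
 * S1   S1  S2 
 * S2   S2  S2 
(> = start, * = accepting)

start=S0; accept=S1,S2; S0-a->S0; S0-b->S1; S1-a->S1; S1-b->S2; S2-a->S2; S2-b->S2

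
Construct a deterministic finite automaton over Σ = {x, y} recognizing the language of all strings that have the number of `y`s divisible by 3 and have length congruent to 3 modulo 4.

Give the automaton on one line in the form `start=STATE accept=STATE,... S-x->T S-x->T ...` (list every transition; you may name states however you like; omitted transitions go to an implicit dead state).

start=s0 accept=s6 s0-x->s1 s0-y->s2 s1-x->s3 s1-y->s4 s2-x->s4 s2-y->s5 s3-x->s6 s3-y->s7 s4-x->s7 s4-y->s8 s5-x->s8 s5-y->s6 s6-x->s0 s6-y->s9 s7-x->s9 s7-y->s10 s8-x->s10 s8-y->s0 s9-x->s2 s9-y->s11 s10-x->s11 s10-y->s1 s11-x->s5 s11-y->s3

Build one automaton per condition and run them in lockstep. One (3 states) tracks the count of `y`s modulo 3; the other (4 states) tracks the input length modulo 4. Each combined state is a pair, one component from each; accept when both components accept.
          x    y  
>  s0     s1   s2 
   s1     s3   s4 
   s2     s4   s5 
   s3     s6   s7 
   s4     s7   s8 
   s5     s8   s6 
 * s6     s0   s9 
   s7     s9  s10 
   s8    s10   s0 
   s9     s2  s11 
   s10   s11   s1 
   s11    s5   s3 
(> = start, * = accepting)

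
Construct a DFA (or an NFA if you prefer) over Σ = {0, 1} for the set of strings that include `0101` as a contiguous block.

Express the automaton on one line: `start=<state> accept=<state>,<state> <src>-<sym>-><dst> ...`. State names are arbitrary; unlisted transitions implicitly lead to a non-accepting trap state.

States q0..q3 record the length of the longest prefix of `0101` that matches the current input suffix. Reaching q4 means `0101` has been seen, and we stay there forever. Accept from q4.
With 5 states:
        0   1  
>  q0   q1  q0 
   q1   q1  q2 
   q2   q3  q0 
   q3   q1  q4 
 * q4   q4  q4 
(> = start, * = accepting)

start=q0 accept=q4 q0-0->q1 q0-1->q0 q1-0->q1 q1-1->q2 q2-0->q3 q2-1->q0 q3-0->q1 q3-1->q4 q4-0->q4 q4-1->q4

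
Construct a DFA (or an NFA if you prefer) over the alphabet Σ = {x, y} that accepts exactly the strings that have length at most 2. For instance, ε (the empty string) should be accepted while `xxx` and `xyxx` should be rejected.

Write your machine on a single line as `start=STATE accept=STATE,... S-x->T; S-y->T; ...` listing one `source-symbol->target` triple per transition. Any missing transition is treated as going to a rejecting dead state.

We only need to distinguish lengths 0, 1, …, 2, and '>2'. Chain q0 → q1 → q2 → q3 on every symbol, with q3 looping. Accepting states: {q0, q1, q2}.
        x   y  
>* q0   q1  q1 
 * q1   q2  q2 
 * q2   q3  q3 
   q3   q3  q3 
(> = start, * = accepting)

start=q0; accept=q0,q1,q2; q0-x->q1; q0-y->q1; q1-x->q2; q1-y->q2; q2-x->q3; q2-y->q3; q3-x->q3; q3-y->q3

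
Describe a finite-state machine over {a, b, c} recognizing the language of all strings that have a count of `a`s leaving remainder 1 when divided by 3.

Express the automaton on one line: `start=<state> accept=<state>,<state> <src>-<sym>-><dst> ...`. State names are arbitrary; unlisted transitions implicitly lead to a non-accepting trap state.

start=q0 accept=q1 q0-a->q1 q0-b->q0 q0-c->q0 q1-a->q2 q1-b->q1 q1-c->q1 q2-a->q0 q2-b->q2 q2-c->q2

The only thing that matters is how many `a`s have appeared, reduced mod 3. Use one state per residue: q0 for 0, …, q2 for 2. Reading `a` moves to the next residue; anything else stays put. q1 is accepting.
3 states suffice.
        a   b   c  
>  q0   q1  q0  q0 
 * q1   q2  q1  q1 
   q2   q0  q2  q2 
(> = start, * = accepting)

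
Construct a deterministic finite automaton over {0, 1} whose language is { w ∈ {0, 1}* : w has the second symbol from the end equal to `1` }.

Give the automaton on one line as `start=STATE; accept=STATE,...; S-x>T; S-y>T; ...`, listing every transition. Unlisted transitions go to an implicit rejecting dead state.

Because acceptance depends on a position counted from the end, the machine has to buffer the most recent 2 symbols. Make each state the string of the last up-to-2 symbols read; on input `x` shift the window left and append `x`. Accept when the buffered window has length 2 and begins with `1`.
A 7-state machine:
        0   1  
>  q0   q1  q2 
   q1   q3  q4 
   q2   q5  q6 
   q3   q3  q4 
   q4   q5  q6 
 * q5   q3  q4 
 * q6   q5  q6 
(> = start, * = accepting)

start=q0; accept=q5,q6; q0-0>q1; q0-1>q2; q1-0>q3; q1-1>q4; q2-0>q5; q2-1>q6; q3-0>q3; q3-1>q4; q4-0>q5; q4-1>q6; q5-0>q3; q5-1>q4; q6-0>q5; q6-1>q6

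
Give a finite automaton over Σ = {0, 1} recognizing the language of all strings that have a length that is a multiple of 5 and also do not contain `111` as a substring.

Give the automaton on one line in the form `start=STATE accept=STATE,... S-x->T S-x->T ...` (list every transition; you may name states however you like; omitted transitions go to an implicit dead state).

Build one automaton per condition and run them in lockstep. The first has 5 states tracking the input length modulo 5; the second has 4 states tracking partial matches of the forbidden pattern `111`. A product state is a pair (one from each), accepting exactly when both do. After merging equivalent states the machine shrinks.
          0    1  
>* q0     q1   q2 
   q1     q3   q4 
   q2     q3   q5 
   q3     q6   q7 
   q4     q6   q8 
   q5     q6   q9 
   q6    q10  q11 
   q7    q10  q12 
   q8    q10   q9 
   q9     q9   q9 
   q10    q0  q13 
   q11    q0  q14 
   q12    q0   q9 
 * q13    q1  q15 
 * q14    q1   q9 
   q15    q3   q9 
(> = start, * = accepting)

start=q0 accept=q0,q13,q14 q0-0->q1 q0-1->q2 q1-0->q3 q1-1->q4 q2-0->q3 q2-1->q5 q3-0->q6 q3-1->q7 q4-0->q6 q4-1->q8 q5-0->q6 q5-1->q9 q6-0->q10 q6-1->q11 q7-0->q10 q7-1->q12 q8-0->q10 q8-1->q9 q9-0->q9 q9-1->q9 q10-0->q0 q10-1->q13 q11-0->q0 q11-1->q14 q12-0->q0 q12-1->q9 q13-0->q1 q13-1->q15 q14-0->q1 q14-1->q9 q15-0->q3 q15-1->q9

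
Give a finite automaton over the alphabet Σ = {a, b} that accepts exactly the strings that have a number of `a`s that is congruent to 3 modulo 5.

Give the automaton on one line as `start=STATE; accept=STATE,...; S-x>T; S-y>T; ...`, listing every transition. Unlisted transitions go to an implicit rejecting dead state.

start=s0; accept=s3; s0-a>s1; s0-b>s0; s1-a>s2; s1-b>s1; s2-a>s3; s2-b>s2; s3-a>s4; s3-b>s3; s4-a>s0; s4-b>s4

Keep the running count of `a`s modulo 5: each `a` advances along the cycle s0 → s1 → s2 → s3 → s4 → s0 while other symbols loop. Accept at s3.
With 5 states:
        a   b  
>  s0   s1  s0 
   s1   s2  s1 
   s2   s3  s2 
 * s3   s4  s3 
   s4   s0  s4 
(> = start, * = accepting)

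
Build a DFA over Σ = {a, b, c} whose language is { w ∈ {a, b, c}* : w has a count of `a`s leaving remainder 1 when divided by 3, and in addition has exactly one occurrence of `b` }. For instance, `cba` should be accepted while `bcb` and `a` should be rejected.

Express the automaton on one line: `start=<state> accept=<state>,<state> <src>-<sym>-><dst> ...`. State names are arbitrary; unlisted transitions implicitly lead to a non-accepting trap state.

Run two small machines in parallel and take their product. One (3 states) tracks the count of `a`s modulo 3; the other (3 states) tracks the count of `b`s, saturating at 2. Each combined state is a pair, one component from each; accept when both components accept. Equivalent product states are then merged.
With 7 states:
        a   b   c  
>  q0   q1  q2  q0 
   q1   q3  q4  q1 
   q2   q4  q5  q2 
   q3   q0  q6  q3 
 * q4   q6  q5  q4 
   q5   q5  q5  q5 
   q6   q2  q5  q6 
(> = start, * = accepting)

start=q0 accept=q4 q0-a->q1 q0-b->q2 q0-c->q0 q1-a->q3 q1-b->q4 q1-c->q1 q2-a->q4 q2-b->q5 q2-c->q2 q3-a->q0 q3-b->q6 q3-c->q3 q4-a->q6 q4-b->q5 q4-c->q4 q5-a->q5 q5-b->q5 q5-c->q5 q6-a->q2 q6-b->q5 q6-c->q6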